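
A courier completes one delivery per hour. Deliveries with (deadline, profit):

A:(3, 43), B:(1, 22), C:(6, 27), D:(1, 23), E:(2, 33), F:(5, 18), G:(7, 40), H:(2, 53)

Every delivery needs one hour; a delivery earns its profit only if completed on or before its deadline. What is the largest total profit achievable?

Sort by profit descending; place each in the latest free slot ≤ its deadline.
By profit: H(d2,53), A(d3,43), G(d7,40), E(d2,33), C(d6,27), D(d1,23), B(d1,22), F(d5,18)
H→slot 2; A→slot 3; G→slot 7; E→slot 1; C→slot 6; D skipped; B skipped; F→slot 5.
Profit = 33 + 53 + 43 + 18 + 27 + 40 = 214

214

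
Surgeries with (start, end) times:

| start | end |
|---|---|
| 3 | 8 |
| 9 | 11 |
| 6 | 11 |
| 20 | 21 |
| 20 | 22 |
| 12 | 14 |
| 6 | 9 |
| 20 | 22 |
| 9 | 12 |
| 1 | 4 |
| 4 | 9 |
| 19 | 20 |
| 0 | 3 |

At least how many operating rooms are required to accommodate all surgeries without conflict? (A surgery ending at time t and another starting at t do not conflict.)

starts: [0, 1, 3, 4, 6, 6, 9, 9, 12, 19, 20, 20, 20]
ends:   [3, 4, 8, 9, 9, 11, 11, 12, 14, 20, 21, 22, 22]
s0→1 s1→2 e3→1 s3→2 e4→1 s4→2 s6→3 s6→4  — peak 4.

4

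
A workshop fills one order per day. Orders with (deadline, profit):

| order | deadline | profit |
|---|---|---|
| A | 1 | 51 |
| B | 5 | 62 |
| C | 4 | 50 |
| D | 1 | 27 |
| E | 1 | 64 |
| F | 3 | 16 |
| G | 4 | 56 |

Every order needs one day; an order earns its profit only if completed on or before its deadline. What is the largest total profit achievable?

248

Take jobs in profit order; each goes to the latest open slot no later than its deadline.
By profit: E(d1,64), B(d5,62), G(d4,56), A(d1,51), C(d4,50), D(d1,27), F(d3,16)
E→slot 1; B→slot 5; G→slot 4; A skipped; C→slot 3; D skipped; F→slot 2.
Profit = 64 + 16 + 50 + 56 + 62 = 248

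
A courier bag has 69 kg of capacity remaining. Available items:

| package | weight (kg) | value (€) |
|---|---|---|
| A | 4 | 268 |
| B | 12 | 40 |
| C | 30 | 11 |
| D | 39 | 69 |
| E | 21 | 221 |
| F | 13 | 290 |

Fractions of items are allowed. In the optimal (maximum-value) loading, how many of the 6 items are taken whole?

Greedy by value/weight ratio, highest first.
Order: A (268/4=67.00) > F (290/13=22.31) > E (221/21=10.52) > B (40/12=3.33) > D (69/39=1.77) > C (11/30=0.37)
Fill: take A (4 @ 268) → take F (13 @ 290) → take E (21 @ 221) → take B (12 @ 40) → take 19/39 of D → 33.62; 69/69 used.
4 item(s) taken whole; one partial (take 19/39 of D).

4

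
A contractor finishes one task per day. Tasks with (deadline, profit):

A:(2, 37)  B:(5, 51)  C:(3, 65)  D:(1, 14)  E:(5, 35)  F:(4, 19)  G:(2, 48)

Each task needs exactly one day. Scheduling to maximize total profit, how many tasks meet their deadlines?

5

Sort by profit descending; place each in the latest free slot ≤ its deadline.
By profit: C(d3,65), B(d5,51), G(d2,48), A(d2,37), E(d5,35), F(d4,19), D(d1,14)
C→slot 3; B→slot 5; G→slot 2; A→slot 1; E→slot 4; F skipped; D skipped.
5 of 7 scheduled.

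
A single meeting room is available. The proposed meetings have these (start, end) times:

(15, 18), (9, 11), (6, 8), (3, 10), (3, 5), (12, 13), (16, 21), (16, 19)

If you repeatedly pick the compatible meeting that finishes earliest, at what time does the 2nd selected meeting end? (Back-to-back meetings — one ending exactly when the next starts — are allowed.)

8

By end time: (3,5), (6,8), (3,10), (9,11), (12,13), (15,18), (16,19), (16,21).
Pick (3,5); next start ≥ 5 → (6,8); next start ≥ 8 → (9,11); next start ≥ 11 → (12,13); next start ≥ 13 → (15,18).
Selected: (3,5) (6,8) (9,11) (12,13) (15,18)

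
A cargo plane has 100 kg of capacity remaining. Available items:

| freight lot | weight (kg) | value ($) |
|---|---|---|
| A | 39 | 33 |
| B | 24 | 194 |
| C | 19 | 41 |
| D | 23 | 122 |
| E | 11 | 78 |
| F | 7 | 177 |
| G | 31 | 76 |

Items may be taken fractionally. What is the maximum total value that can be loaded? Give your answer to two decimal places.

655.63

Order: F (177/7=25.29) > B (194/24=8.08) > E (78/11=7.09) > D (122/23=5.30) > G (76/31=2.45) > C (41/19=2.16) > A (33/39=0.85)
Fill: take F (7 @ 177) → take B (24 @ 194) → take E (11 @ 78) → take D (23 @ 122) → take G (31 @ 76) → take 4/19 of C → 8.63; 100/100 used.
Total value = 655.63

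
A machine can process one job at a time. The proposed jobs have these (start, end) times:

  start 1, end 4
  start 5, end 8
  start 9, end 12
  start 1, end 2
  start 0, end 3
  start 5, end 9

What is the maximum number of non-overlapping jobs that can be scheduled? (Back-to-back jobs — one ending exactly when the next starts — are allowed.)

3

Sorted by end: (1,2)  (0,3)  (1,4)  (5,8)  (5,9)  (9,12)
take (1,2); take (5,8); take (9,12).
Selected 3 jobs.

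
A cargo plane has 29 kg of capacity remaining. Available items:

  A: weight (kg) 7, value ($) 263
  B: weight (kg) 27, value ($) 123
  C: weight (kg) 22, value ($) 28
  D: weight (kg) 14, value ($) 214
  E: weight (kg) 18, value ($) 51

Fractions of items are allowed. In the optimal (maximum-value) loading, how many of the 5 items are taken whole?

2

Ratios (sorted): A 37.57, D 15.29, B 4.56, E 2.83, C 1.27
take A (7 @ 263); take D (14 @ 214); take 8/27 of B → 36.44. Capacity used 29/29.
2 item(s) taken whole; one partial (take 8/27 of B).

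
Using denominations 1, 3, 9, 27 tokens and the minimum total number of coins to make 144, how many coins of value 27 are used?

5

Use the largest denomination that fits, subtract, and repeat.
144 − 5×27→9 − 1×9→0
Count of 27: 5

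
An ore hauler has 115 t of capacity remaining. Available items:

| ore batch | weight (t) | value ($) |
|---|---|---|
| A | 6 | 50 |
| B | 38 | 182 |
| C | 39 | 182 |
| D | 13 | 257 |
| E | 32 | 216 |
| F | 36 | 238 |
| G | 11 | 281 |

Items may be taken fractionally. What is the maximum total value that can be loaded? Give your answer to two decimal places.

1123.42

Ratios (sorted): G 25.55, D 19.77, A 8.33, E 6.75, F 6.61, B 4.79, C 4.67
take G (11 @ 281); take D (13 @ 257); take A (6 @ 50); take E (32 @ 216); take F (36 @ 238); take 17/38 of B → 81.42. Capacity used 115/115.
Total value = 1123.42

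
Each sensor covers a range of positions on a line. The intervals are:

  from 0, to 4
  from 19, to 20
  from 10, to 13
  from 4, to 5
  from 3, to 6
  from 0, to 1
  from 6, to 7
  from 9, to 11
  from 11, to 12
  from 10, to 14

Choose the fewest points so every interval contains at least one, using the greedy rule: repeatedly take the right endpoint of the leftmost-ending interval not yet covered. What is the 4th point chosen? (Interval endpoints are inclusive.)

11

Process intervals by earliest right end; each time one isn't hit yet, stab at its right endpoint.
By right end: [0,1]  [0,4]  [4,5]  [3,6]  [6,7]  [9,11]  [11,12]  [10,13]  [10,14]  [19,20]
[0,1] uncovered → point at 1; [4,5] uncovered → point at 5; [6,7] uncovered → point at 7; [9,11] uncovered → point at 11; [19,20] uncovered → point at 20.
Points: 1, 5, 7, 11, 20 (5 total).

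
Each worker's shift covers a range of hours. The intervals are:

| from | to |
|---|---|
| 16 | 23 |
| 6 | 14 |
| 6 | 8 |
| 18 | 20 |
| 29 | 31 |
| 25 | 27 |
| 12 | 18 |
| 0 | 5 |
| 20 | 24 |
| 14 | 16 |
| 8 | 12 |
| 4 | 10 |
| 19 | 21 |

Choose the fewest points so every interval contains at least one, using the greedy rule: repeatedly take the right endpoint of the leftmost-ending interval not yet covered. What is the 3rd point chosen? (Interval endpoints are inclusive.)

Process intervals by earliest right end; each time one isn't hit yet, stab at its right endpoint.
By right end: [0,5]  [6,8]  [4,10]  [8,12]  [6,14]  [14,16]  [12,18]  [18,20]  [19,21]  [16,23]  [20,24]  [25,27]  [29,31]
[0,5] uncovered → point at 5; [6,8] uncovered → point at 8; [14,16] uncovered → point at 16; [18,20] uncovered → point at 20; [25,27] uncovered → point at 27; [29,31] uncovered → point at 31.
Points: 5, 8, 16, 20, 27, 31 (6 total).

16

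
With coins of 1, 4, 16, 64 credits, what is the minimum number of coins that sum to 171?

Use the largest denomination that fits, subtract, and repeat.
171 = 2×64 + 2×16 + 2×4 + 3×1
Total coins = 2 + 2 + 2 + 3 = 9

9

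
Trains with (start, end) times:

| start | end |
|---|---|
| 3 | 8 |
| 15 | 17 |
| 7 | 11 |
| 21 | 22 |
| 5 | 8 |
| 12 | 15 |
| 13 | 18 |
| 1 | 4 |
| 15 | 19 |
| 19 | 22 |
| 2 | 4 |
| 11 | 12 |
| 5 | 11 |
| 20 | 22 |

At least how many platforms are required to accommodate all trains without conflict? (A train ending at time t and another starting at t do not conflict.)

The answer is the maximum number of intervals overlapping at any instant.
starts: [1, 2, 3, 5, 5, 7, 11, 12, 13, 15, 15, 19, 20, 21]
ends:   [4, 4, 8, 8, 11, 11, 12, 15, 17, 18, 19, 22, 22, 22]
s1→1 s2→2 s3→3 e4→2 e4→1 s5→2 s5→3 s7→4  — peak 4.

4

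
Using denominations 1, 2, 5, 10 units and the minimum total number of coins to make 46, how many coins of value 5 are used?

46 = 4×10 + 1×5 + 1×1
Count of 5: 1

1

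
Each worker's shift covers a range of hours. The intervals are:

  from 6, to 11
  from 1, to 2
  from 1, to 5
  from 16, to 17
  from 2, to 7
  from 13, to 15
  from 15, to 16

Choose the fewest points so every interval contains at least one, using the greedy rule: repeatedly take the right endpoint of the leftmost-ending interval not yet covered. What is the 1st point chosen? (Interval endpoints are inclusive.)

2

Process intervals by earliest right end; each time one isn't hit yet, stab at its right endpoint.
By right end: [1,2]  [1,5]  [2,7]  [6,11]  [13,15]  [15,16]  [16,17]
[1,2] uncovered → point at 2; [6,11] uncovered → point at 11; [13,15] uncovered → point at 15; [16,17] uncovered → point at 17.
Points: 2, 11, 15, 17 (4 total).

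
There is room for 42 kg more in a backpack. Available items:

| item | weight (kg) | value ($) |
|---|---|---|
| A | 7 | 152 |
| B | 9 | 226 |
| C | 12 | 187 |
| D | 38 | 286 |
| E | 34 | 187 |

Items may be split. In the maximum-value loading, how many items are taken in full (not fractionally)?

3

Order: B (226/9=25.11) > A (152/7=21.71) > C (187/12=15.58) > D (286/38=7.53) > E (187/34=5.50)
Fill: take B (9 @ 226) → take A (7 @ 152) → take C (12 @ 187) → take 14/38 of D → 105.37; 42/42 used.
3 item(s) taken whole; one partial (take 14/38 of D).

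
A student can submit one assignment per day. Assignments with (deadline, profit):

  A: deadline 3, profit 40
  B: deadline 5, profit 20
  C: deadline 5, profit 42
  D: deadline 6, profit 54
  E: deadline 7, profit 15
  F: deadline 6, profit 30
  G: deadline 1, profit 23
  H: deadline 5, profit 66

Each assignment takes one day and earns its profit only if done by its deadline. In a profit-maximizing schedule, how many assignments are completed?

7

By profit: H(d5,66), D(d6,54), C(d5,42), A(d3,40), F(d6,30), G(d1,23), B(d5,20), E(d7,15)
H→slot 5; D→slot 6; C→slot 4; A→slot 3; F→slot 2; G→slot 1; B skipped; E→slot 7.
7 of 8 scheduled.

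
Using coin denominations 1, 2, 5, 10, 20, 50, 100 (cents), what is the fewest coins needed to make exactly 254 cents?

254 = 2×100 + 1×50 + 2×2
Total coins = 2 + 1 + 2 = 5

5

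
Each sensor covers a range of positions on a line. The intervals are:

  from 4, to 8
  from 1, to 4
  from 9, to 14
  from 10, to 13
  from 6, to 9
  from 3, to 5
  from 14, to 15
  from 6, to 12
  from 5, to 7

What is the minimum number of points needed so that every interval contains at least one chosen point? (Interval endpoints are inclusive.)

4

By right end: [1,4]  [3,5]  [5,7]  [4,8]  [6,9]  [6,12]  [10,13]  [9,14]  [14,15]
[1,4] uncovered → point at 4; [5,7] uncovered → point at 7; [10,13] uncovered → point at 13; [14,15] uncovered → point at 15.
Points: 4, 7, 13, 15 (4 total).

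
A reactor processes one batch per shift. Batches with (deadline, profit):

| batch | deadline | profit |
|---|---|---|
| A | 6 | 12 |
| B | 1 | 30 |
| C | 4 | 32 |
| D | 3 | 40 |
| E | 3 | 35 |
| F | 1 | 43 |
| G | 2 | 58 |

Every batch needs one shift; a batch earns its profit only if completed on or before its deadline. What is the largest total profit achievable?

Take jobs in profit order; each goes to the latest open slot no later than its deadline.
By profit: G(d2,58), F(d1,43), D(d3,40), E(d3,35), C(d4,32), B(d1,30), A(d6,12)
G→slot 2; F→slot 1; D→slot 3; E skipped; C→slot 4; B skipped; A→slot 6.
Profit = 43 + 58 + 40 + 32 + 12 = 185

185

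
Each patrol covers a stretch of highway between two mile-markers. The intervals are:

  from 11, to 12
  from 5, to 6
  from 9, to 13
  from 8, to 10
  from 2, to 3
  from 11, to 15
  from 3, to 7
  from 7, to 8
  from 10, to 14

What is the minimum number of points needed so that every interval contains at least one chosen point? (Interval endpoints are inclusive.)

4

Sorted: [2,3] [5,6] [3,7] [7,8] [8,10] [11,12] [9,13] [10,14] [11,15]
{[2,3]} hit by 3; {[5,6],[3,7]} hit by 6; {[7,8],[8,10]} hit by 8; {[11,12],[9,13],[10,14],[11,15]} hit by 12.
Points: 3, 6, 8, 12 (4 total).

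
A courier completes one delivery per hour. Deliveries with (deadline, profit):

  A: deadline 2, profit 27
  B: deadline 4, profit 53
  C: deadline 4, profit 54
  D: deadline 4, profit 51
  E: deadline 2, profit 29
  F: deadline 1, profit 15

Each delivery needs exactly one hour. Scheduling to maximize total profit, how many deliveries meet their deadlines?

Take jobs in profit order; each goes to the latest open slot no later than its deadline.
By profit: C(d4,54), B(d4,53), D(d4,51), E(d2,29), A(d2,27), F(d1,15)
C→slot 4; B→slot 3; D→slot 2; E→slot 1; A skipped; F skipped.
4 of 6 scheduled.

4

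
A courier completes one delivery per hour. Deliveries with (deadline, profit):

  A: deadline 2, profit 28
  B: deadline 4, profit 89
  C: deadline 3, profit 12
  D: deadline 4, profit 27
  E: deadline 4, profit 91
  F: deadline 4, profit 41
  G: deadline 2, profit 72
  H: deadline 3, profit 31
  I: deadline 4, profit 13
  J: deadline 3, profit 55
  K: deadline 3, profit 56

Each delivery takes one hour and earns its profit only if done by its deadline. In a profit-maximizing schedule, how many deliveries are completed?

Take jobs in profit order; each goes to the latest open slot no later than its deadline.
By profit: E(d4,91), B(d4,89), G(d2,72), K(d3,56), J(d3,55), F(d4,41), H(d3,31), A(d2,28), D(d4,27), I(d4,13), C(d3,12)
E→slot 4; B→slot 3; G→slot 2; K→slot 1; J skipped; F skipped; H skipped; A skipped; D skipped; I skipped; C skipped.
4 of 11 scheduled.

4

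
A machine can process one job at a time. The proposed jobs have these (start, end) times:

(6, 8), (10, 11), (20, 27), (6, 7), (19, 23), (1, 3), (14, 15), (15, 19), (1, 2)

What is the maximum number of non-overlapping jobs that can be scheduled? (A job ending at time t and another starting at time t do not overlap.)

Order by finish time; keep every interval that doesn't clash with the previous kept one.
Sorted by end: (1,2)  (1,3)  (6,7)  (6,8)  (10,11)  (14,15)  (15,19)  (19,23)  (20,27)
take (1,2); take (6,7); take (10,11); take (14,15); take (15,19); take (19,23).
Selected 6 jobs.

6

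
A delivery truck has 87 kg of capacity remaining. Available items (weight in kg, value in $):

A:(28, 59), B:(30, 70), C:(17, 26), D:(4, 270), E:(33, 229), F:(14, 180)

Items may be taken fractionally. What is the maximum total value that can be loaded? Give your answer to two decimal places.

761.64

Ratios (sorted): D 67.50, F 12.86, E 6.94, B 2.33, A 2.11, C 1.53
take D (4 @ 270); take F (14 @ 180); take E (33 @ 229); take B (30 @ 70); take 6/28 of A → 12.64. Capacity used 87/87.
Total value = 761.64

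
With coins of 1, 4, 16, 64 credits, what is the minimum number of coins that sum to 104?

104 = 1×64 + 2×16 + 2×4
Total coins = 1 + 2 + 2 = 5

5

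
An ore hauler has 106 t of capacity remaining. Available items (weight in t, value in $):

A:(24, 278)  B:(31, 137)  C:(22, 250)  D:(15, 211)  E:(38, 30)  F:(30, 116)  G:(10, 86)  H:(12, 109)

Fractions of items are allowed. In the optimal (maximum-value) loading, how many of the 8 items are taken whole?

5

Greedy by value/weight ratio, highest first.
Order: D (211/15=14.07) > A (278/24=11.58) > C (250/22=11.36) > H (109/12=9.08) > G (86/10=8.60) > B (137/31=4.42) > F (116/30=3.87) > E (30/38=0.79)
Fill: take D (15 @ 211) → take A (24 @ 278) → take C (22 @ 250) → take H (12 @ 109) → take G (10 @ 86) → take 23/31 of B → 101.65; 106/106 used.
5 item(s) taken whole; one partial (take 23/31 of B).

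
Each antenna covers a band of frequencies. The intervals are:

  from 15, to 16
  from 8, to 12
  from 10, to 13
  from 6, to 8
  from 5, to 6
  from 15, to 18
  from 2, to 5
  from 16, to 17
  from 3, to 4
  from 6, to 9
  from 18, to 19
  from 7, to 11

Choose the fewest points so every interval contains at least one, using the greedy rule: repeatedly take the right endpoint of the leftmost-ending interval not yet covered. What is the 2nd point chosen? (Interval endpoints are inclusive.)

Process intervals by earliest right end; each time one isn't hit yet, stab at its right endpoint.
Sorted: [3,4] [2,5] [5,6] [6,8] [6,9] [7,11] [8,12] [10,13] [15,16] [16,17] [15,18] [18,19]
{[3,4],[2,5]} hit by 4; {[5,6],[6,8],[6,9]} hit by 6; {[7,11],[8,12],[10,13]} hit by 11; {[15,16],[16,17],[15,18]} hit by 16; {[18,19]} hit by 19.
Points: 4, 6, 11, 16, 19 (5 total).

6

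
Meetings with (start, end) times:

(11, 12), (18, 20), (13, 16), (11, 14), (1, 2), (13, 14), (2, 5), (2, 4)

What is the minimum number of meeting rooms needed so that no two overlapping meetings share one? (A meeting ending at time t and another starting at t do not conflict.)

Count concurrent intervals with a sweep; the peak is the room count.
starts: [1, 2, 2, 11, 11, 13, 13, 18]
ends:   [2, 4, 5, 12, 14, 14, 16, 20]
s1→1 e2→0 s2→1 s2→2 e4→1 e5→0 s11→1 s11→2 e12→1 s13→2 s13→3  — peak 3.

3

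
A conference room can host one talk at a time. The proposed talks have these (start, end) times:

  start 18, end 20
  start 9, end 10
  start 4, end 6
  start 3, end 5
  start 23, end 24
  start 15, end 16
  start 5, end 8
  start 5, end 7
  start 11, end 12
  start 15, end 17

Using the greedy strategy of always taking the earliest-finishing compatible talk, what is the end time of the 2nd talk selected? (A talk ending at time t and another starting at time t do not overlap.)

Sorted by end: (3,5)  (4,6)  (5,7)  (5,8)  (9,10)  (11,12)  (15,16)  (15,17)  (18,20)  (23,24)
take (3,5); skip (4,6); take (5,7); take (9,10); take (11,12); take (15,16); take (18,20); take (23,24).
Selected: (3,5) (5,7) (9,10) (11,12) (15,16) (18,20) (23,24)

7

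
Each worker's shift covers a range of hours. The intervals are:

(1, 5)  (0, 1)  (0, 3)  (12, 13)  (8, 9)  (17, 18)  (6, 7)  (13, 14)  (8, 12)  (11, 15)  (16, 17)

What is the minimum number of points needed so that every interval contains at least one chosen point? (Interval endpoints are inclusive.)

Sorted: [0,1] [0,3] [1,5] [6,7] [8,9] [8,12] [12,13] [13,14] [11,15] [16,17] [17,18]
{[0,1],[0,3],[1,5]} hit by 1; {[6,7]} hit by 7; {[8,9],[8,12]} hit by 9; {[12,13],[13,14],[11,15]} hit by 13; {[16,17],[17,18]} hit by 17.
Points: 1, 7, 9, 13, 17 (5 total).

5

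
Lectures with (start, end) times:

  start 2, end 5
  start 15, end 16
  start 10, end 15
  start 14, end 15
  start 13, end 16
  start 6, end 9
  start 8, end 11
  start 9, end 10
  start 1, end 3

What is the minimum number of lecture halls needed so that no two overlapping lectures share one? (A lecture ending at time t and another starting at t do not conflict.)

The answer is the maximum number of intervals overlapping at any instant.
Events (time:±→running): 1:+→1 2:+→2 3:-→1 5:-→0 6:+→1 8:+→2 9:-→1 9:+→2 10:-→1 10:+→2 11:-→1 13:+→2 14:+→3 … peak 3.

3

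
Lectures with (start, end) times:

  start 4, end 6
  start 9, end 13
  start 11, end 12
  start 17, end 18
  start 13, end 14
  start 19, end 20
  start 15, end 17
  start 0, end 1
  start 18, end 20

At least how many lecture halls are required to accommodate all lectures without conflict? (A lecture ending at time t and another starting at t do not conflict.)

2

starts: [0, 4, 9, 11, 13, 15, 17, 18, 19]
ends:   [1, 6, 12, 13, 14, 17, 18, 20, 20]
s0→1 e1→0 s4→1 e6→0 s9→1 s11→2  — peak 2.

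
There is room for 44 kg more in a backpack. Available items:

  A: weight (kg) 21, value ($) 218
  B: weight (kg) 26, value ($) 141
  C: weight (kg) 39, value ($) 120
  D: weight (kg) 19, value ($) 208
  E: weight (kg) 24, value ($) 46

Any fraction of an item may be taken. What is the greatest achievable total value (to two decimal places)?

447.69

Greedy by value/weight ratio, highest first.
Order: D (208/19=10.95) > A (218/21=10.38) > B (141/26=5.42) > C (120/39=3.08) > E (46/24=1.92)
Fill: take D (19 @ 208) → take A (21 @ 218) → take 4/26 of B → 21.69; 44/44 used.
Total value = 447.69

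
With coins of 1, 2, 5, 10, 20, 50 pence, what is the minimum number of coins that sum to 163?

6

Use the largest denomination that fits, subtract, and repeat.
163 − 3×50→13 − 1×10→3 − 1×2→1 − 1×1→0
Total coins = 3 + 1 + 1 + 1 = 6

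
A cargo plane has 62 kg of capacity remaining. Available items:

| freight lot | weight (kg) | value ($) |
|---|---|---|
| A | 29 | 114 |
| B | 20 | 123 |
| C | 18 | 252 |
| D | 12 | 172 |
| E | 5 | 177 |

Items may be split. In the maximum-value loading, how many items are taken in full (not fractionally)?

Greedy by value/weight ratio, highest first.
Ratios (sorted): E 35.40, D 14.33, C 14.00, B 6.15, A 3.93
take E (5 @ 177); take D (12 @ 172); take C (18 @ 252); take B (20 @ 123); take 7/29 of A → 27.52. Capacity used 62/62.
4 item(s) taken whole; one partial (take 7/29 of A).

4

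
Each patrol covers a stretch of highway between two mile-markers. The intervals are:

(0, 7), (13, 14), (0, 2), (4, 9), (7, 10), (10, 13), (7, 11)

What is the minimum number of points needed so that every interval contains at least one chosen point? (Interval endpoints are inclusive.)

3

Sort by right endpoint; whenever an interval is uncovered, place a point at its right end.
By right end: [0,2]  [0,7]  [4,9]  [7,10]  [7,11]  [10,13]  [13,14]
[0,2] uncovered → point at 2; [4,9] uncovered → point at 9; [10,13] uncovered → point at 13.
Points: 2, 9, 13 (3 total).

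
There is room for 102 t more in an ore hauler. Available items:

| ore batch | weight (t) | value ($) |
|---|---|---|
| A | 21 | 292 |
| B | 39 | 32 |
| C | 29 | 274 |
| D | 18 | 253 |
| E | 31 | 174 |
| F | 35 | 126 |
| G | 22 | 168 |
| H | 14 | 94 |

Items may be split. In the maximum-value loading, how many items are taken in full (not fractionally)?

4

Sort by value per unit weight and fill in that order.
Ratios (sorted): D 14.06, A 13.90, C 9.45, G 7.64, H 6.71, E 5.61, F 3.60, B 0.82
take D (18 @ 253); take A (21 @ 292); take C (29 @ 274); take G (22 @ 168); take 12/14 of H → 80.57. Capacity used 102/102.
4 item(s) taken whole; one partial (take 12/14 of H).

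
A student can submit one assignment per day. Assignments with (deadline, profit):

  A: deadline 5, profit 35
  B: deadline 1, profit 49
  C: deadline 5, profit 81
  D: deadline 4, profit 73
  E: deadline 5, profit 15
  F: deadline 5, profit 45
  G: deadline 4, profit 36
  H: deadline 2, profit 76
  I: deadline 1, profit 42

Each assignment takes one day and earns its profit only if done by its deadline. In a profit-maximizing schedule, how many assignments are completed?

5

Sort by profit descending; place each in the latest free slot ≤ its deadline.
Profit order: C=81 H=76 D=73 B=49 F=45 I=42 G=36 A=35 E=15
Assign: C→slot 5, H→slot 2, D→slot 4, B→slot 1, F→slot 3, I skipped, G skipped, A skipped, E skipped.
Slots: [1:B] [2:H] [3:F] [4:D] [5:C]
5 of 9 scheduled.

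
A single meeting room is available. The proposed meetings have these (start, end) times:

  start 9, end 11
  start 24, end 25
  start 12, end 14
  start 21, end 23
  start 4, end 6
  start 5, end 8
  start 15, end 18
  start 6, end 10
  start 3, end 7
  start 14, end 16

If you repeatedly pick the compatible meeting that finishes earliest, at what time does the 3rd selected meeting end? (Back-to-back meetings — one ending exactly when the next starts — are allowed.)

14

Order by finish time; keep every interval that doesn't clash with the previous kept one.
By end time: (4,6), (3,7), (5,8), (6,10), (9,11), (12,14), (14,16), (15,18), (21,23), (24,25).
Pick (4,6); next start ≥ 6 → (6,10); next start ≥ 10 → (12,14); next start ≥ 14 → (14,16); next start ≥ 16 → (21,23); next start ≥ 23 → (24,25).
Selected: (4,6) (6,10) (12,14) (14,16) (21,23) (24,25)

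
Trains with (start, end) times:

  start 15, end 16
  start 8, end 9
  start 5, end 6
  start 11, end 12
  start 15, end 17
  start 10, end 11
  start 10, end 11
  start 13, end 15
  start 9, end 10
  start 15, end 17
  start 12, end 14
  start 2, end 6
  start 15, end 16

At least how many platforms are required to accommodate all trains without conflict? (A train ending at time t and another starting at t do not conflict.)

4

Count concurrent intervals with a sweep; the peak is the room count.
Events (time:±→running): 2:+→1 5:+→2 6:-→1 6:-→0 8:+→1 9:-→0 9:+→1 10:-→0 10:+→1 10:+→2 11:-→1 11:-→0 11:+→1 12:-→0 12:+→1 13:+→2 14:-→1 15:-→0 15:+→1 15:+→2 15:+→3 15:+→4 … peak 4.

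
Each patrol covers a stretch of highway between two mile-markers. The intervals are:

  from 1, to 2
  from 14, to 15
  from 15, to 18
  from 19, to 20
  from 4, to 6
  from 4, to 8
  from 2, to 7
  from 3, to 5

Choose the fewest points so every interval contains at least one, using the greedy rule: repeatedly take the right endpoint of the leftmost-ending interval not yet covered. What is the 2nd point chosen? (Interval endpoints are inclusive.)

Sort by right endpoint; whenever an interval is uncovered, place a point at its right end.
Sorted: [1,2] [3,5] [4,6] [2,7] [4,8] [14,15] [15,18] [19,20]
{[1,2]} hit by 2; {[3,5],[4,6],[2,7],[4,8]} hit by 5; {[14,15],[15,18]} hit by 15; {[19,20]} hit by 20.
Points: 2, 5, 15, 20 (4 total).

5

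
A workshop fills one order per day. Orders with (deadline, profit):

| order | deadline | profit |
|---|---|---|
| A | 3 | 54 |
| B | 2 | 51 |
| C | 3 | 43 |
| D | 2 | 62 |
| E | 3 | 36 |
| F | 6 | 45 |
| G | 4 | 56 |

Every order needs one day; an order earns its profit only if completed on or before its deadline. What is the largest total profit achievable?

Take jobs in profit order; each goes to the latest open slot no later than its deadline.
By profit: D(d2,62), G(d4,56), A(d3,54), B(d2,51), F(d6,45), C(d3,43), E(d3,36)
D→slot 2; G→slot 4; A→slot 3; B→slot 1; F→slot 6; C skipped; E skipped.
Profit = 51 + 62 + 54 + 56 + 45 = 268

268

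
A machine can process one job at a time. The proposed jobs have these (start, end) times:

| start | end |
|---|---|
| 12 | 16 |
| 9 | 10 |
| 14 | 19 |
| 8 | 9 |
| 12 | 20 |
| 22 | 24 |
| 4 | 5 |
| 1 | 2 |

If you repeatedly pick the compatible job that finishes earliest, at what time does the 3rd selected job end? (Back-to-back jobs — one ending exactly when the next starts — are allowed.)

9

By end time: (1,2), (4,5), (8,9), (9,10), (12,16), (14,19), (12,20), (22,24).
Pick (1,2); next start ≥ 2 → (4,5); next start ≥ 5 → (8,9); next start ≥ 9 → (9,10); next start ≥ 10 → (12,16); next start ≥ 16 → (22,24).
Selected: (1,2) (4,5) (8,9) (9,10) (12,16) (22,24)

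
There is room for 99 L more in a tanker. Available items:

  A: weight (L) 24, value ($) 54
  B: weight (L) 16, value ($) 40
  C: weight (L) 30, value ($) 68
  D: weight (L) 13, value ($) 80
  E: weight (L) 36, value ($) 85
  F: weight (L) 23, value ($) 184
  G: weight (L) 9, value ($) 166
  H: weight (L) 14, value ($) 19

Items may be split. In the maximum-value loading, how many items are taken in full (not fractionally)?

5

Sort by value per unit weight and fill in that order.
Ratios (sorted): G 18.44, F 8.00, D 6.15, B 2.50, E 2.36, C 2.27, A 2.25, H 1.36
take G (9 @ 166); take F (23 @ 184); take D (13 @ 80); take B (16 @ 40); take E (36 @ 85); take 2/30 of C → 4.53. Capacity used 99/99.
5 item(s) taken whole; one partial (take 2/30 of C).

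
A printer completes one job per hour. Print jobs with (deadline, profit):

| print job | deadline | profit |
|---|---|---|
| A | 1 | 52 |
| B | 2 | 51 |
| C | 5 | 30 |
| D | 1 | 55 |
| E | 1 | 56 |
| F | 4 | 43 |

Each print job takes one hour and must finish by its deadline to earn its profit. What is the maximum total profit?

180

Sort by profit descending; place each in the latest free slot ≤ its deadline.
By profit: E(d1,56), D(d1,55), A(d1,52), B(d2,51), F(d4,43), C(d5,30)
E→slot 1; D skipped; A skipped; B→slot 2; F→slot 4; C→slot 5.
Profit = 56 + 51 + 43 + 30 = 180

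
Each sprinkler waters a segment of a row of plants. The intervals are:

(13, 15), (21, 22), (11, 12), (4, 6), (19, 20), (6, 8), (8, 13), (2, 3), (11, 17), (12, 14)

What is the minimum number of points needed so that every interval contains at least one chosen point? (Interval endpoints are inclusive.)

6

Sort by right endpoint; whenever an interval is uncovered, place a point at its right end.
By right end: [2,3]  [4,6]  [6,8]  [11,12]  [8,13]  [12,14]  [13,15]  [11,17]  [19,20]  [21,22]
[2,3] uncovered → point at 3; [4,6] uncovered → point at 6; [11,12] uncovered → point at 12; [13,15] uncovered → point at 15; [19,20] uncovered → point at 20; [21,22] uncovered → point at 22.
Points: 3, 6, 12, 15, 20, 22 (6 total).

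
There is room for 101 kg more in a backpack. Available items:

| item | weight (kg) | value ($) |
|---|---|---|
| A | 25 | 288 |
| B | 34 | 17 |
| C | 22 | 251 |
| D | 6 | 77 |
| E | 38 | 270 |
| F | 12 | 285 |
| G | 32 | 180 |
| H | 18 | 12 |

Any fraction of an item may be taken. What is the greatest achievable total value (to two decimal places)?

1156.79

Sort by value per unit weight and fill in that order.
Ratios (sorted): F 23.75, D 12.83, A 11.52, C 11.41, E 7.11, G 5.62, H 0.67, B 0.50
take F (12 @ 285); take D (6 @ 77); take A (25 @ 288); take C (22 @ 251); take 36/38 of E → 255.79. Capacity used 101/101.
Total value = 1156.79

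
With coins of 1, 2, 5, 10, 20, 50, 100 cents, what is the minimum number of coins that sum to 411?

Greedy: take as many of the largest coin as possible, then repeat with the remainder.
411 − 4×100→11 − 1×10→1 − 1×1→0
Total coins = 4 + 1 + 1 = 6

6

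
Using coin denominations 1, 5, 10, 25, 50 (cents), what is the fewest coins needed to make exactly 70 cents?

Use the largest denomination that fits, subtract, and repeat.
70 = 1×50 + 2×10
Total coins = 1 + 2 = 3

3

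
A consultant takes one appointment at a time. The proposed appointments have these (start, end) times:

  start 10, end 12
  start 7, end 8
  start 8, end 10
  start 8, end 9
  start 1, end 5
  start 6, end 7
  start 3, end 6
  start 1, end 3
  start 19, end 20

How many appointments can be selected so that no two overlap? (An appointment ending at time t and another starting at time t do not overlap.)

7

Greedy by earliest finish: after sorting by end time, pick each interval compatible with the last pick.
By end time: (1,3), (1,5), (3,6), (6,7), (7,8), (8,9), (8,10), (10,12), (19,20).
Pick (1,3); next start ≥ 3 → (3,6); next start ≥ 6 → (6,7); next start ≥ 7 → (7,8); next start ≥ 8 → (8,9); next start ≥ 9 → (10,12); next start ≥ 12 → (19,20).
Selected 7 appointments.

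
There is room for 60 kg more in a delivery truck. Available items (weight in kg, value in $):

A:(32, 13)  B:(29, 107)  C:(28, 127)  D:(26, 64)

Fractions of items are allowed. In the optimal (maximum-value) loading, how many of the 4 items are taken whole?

2

Greedy by value/weight ratio, highest first.
Order: C (127/28=4.54) > B (107/29=3.69) > D (64/26=2.46) > A (13/32=0.41)
Fill: take C (28 @ 127) → take B (29 @ 107) → take 3/26 of D → 7.38; 60/60 used.
2 item(s) taken whole; one partial (take 3/26 of D).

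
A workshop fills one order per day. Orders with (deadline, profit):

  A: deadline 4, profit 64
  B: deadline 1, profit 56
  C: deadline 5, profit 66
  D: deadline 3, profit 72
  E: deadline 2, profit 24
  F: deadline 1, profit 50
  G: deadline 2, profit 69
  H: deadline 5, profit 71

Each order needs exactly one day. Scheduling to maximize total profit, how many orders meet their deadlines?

5

Take jobs in profit order; each goes to the latest open slot no later than its deadline.
Profit order: D=72 H=71 G=69 C=66 A=64 B=56 F=50 E=24
Assign: D→slot 3, H→slot 5, G→slot 2, C→slot 4, A→slot 1, B skipped, F skipped, E skipped.
Slots: [1:A] [2:G] [3:D] [4:C] [5:H]
5 of 8 scheduled.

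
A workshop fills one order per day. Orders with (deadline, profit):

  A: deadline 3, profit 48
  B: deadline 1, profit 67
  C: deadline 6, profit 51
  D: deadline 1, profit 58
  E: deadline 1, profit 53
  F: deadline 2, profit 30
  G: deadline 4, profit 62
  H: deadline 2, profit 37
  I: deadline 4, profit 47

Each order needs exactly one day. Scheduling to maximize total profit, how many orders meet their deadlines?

5

Take jobs in profit order; each goes to the latest open slot no later than its deadline.
Profit order: B=67 G=62 D=58 E=53 C=51 A=48 I=47 H=37 F=30
Assign: B→slot 1, G→slot 4, D skipped, E skipped, C→slot 6, A→slot 3, I→slot 2, H skipped, F skipped.
Slots: [1:B] [2:I] [3:A] [4:G] [6:C]
5 of 9 scheduled.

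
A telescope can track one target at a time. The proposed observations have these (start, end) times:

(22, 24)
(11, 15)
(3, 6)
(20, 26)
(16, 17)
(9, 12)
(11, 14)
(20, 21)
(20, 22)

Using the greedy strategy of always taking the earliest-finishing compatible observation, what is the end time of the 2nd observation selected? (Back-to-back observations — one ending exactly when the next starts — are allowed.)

Greedy by earliest finish: after sorting by end time, pick each interval compatible with the last pick.
By end time: (3,6), (9,12), (11,14), (11,15), (16,17), (20,21), (20,22), (22,24), (20,26).
Pick (3,6); next start ≥ 6 → (9,12); next start ≥ 12 → (16,17); next start ≥ 17 → (20,21); next start ≥ 21 → (22,24).
Selected: (3,6) (9,12) (16,17) (20,21) (22,24)

12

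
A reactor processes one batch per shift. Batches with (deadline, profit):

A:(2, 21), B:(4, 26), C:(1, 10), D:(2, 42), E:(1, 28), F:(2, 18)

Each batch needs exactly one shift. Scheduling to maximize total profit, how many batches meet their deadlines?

3

Sort by profit descending; place each in the latest free slot ≤ its deadline.
By profit: D(d2,42), E(d1,28), B(d4,26), A(d2,21), F(d2,18), C(d1,10)
D→slot 2; E→slot 1; B→slot 4; A skipped; F skipped; C skipped.
3 of 6 scheduled.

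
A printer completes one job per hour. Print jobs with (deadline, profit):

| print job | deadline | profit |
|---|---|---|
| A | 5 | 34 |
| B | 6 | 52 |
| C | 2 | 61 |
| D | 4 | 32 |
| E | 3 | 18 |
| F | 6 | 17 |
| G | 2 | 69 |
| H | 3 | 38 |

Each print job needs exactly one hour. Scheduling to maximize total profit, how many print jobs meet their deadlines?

6

By profit: G(d2,69), C(d2,61), B(d6,52), H(d3,38), A(d5,34), D(d4,32), E(d3,18), F(d6,17)
G→slot 2; C→slot 1; B→slot 6; H→slot 3; A→slot 5; D→slot 4; E skipped; F skipped.
6 of 8 scheduled.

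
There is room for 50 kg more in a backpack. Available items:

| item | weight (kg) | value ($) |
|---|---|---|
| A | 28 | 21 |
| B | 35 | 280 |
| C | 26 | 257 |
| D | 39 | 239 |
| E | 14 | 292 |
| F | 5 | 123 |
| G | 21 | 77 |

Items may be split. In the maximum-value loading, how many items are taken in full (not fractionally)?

Sort by value per unit weight and fill in that order.
Order: F (123/5=24.60) > E (292/14=20.86) > C (257/26=9.88) > B (280/35=8.00) > D (239/39=6.13) > G (77/21=3.67) > A (21/28=0.75)
Fill: take F (5 @ 123) → take E (14 @ 292) → take C (26 @ 257) → take 5/35 of B → 40.00; 50/50 used.
3 item(s) taken whole; one partial (take 5/35 of B).

3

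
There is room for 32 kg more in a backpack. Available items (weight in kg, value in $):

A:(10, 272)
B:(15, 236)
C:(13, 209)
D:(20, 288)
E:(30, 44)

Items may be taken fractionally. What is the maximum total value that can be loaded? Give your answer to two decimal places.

622.60

Order: A (272/10=27.20) > C (209/13=16.08) > B (236/15=15.73) > D (288/20=14.40) > E (44/30=1.47)
Fill: take A (10 @ 272) → take C (13 @ 209) → take 9/15 of B → 141.60; 32/32 used.
Total value = 622.60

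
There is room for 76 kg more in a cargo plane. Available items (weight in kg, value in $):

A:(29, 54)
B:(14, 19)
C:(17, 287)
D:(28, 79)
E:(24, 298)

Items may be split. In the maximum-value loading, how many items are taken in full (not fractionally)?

Sort by value per unit weight and fill in that order.
Order: C (287/17=16.88) > E (298/24=12.42) > D (79/28=2.82) > A (54/29=1.86) > B (19/14=1.36)
Fill: take C (17 @ 287) → take E (24 @ 298) → take D (28 @ 79) → take 7/29 of A → 13.03; 76/76 used.
3 item(s) taken whole; one partial (take 7/29 of A).

3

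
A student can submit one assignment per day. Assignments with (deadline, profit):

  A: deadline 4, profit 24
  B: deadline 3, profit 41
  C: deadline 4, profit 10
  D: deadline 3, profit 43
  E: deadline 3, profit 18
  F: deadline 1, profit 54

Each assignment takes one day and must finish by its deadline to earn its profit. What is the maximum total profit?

162

Take jobs in profit order; each goes to the latest open slot no later than its deadline.
Profit order: F=54 D=43 B=41 A=24 E=18 C=10
Assign: F→slot 1, D→slot 3, B→slot 2, A→slot 4, E skipped, C skipped.
Slots: [1:F] [2:B] [3:D] [4:A]
Profit = 54 + 41 + 43 + 24 = 162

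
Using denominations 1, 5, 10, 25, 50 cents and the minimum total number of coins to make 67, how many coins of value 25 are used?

0

Use the largest denomination that fits, subtract, and repeat.
67 = 1×50 + 1×10 + 1×5 + 2×1
Count of 25: 0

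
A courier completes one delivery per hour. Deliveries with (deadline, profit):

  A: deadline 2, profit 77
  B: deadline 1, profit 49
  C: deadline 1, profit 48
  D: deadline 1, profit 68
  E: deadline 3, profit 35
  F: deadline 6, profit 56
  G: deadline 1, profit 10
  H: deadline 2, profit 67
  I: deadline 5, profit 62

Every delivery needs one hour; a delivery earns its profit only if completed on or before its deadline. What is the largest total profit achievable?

298

Profit order: A=77 D=68 H=67 I=62 F=56 B=49 C=48 E=35 G=10
Assign: A→slot 2, D→slot 1, H skipped, I→slot 5, F→slot 6, B skipped, C skipped, E→slot 3, G skipped.
Slots: [1:D] [2:A] [3:E] [5:I] [6:F]
Profit = 68 + 77 + 35 + 62 + 56 = 298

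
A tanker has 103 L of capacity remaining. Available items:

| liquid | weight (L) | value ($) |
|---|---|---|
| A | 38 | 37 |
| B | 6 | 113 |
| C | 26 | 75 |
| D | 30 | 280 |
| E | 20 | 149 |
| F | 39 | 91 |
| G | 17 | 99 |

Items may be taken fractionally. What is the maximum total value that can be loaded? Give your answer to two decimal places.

Sort by value per unit weight and fill in that order.
Ratios (sorted): B 18.83, D 9.33, E 7.45, G 5.82, C 2.88, F 2.33, A 0.97
take B (6 @ 113); take D (30 @ 280); take E (20 @ 149); take G (17 @ 99); take C (26 @ 75); take 4/39 of F → 9.33. Capacity used 103/103.
Total value = 725.33

725.33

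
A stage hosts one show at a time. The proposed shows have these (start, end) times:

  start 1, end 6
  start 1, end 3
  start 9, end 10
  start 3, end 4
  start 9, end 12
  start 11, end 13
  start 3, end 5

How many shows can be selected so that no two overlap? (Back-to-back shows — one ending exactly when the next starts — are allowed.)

4

Sort by end time and greedily take each interval whose start is ≥ the last chosen end.
By end time: (1,3), (3,4), (3,5), (1,6), (9,10), (9,12), (11,13).
Pick (1,3); next start ≥ 3 → (3,4); next start ≥ 4 → (9,10); next start ≥ 10 → (11,13).
Selected 4 shows.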